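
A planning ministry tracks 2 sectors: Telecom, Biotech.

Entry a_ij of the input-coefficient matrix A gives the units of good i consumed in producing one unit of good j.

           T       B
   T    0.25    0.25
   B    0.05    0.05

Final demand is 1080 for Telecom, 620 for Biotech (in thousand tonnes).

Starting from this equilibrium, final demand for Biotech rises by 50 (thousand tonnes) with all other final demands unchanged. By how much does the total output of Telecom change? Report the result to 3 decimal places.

Δx_T = 17.857

I − A =
  [   0.75    -0.25]
  [  -0.05     0.95]
det(I−A) = (0.75)(0.95) − (-0.25)(-0.05) = 0.7000
adj(I−A) = [[0.95, 0.25], [0.05, 0.75]]
(I − A)⁻¹ = adj(I−A) / det(I−A) ≈
  [   1.3571     0.3571]
  [   0.0714     1.0714]
Δx = (I − A)⁻¹ Δd with Δd having +50 in the Biotech component and 0 elsewhere.
So Δx_T = L_TB · (+50), where L_TB = adj(I−A)_TB / det(I−A) = 0.25 / 0.7000.
Δx_T = 0.25 × (+50) / 0.7000 = 12.50 / 0.7000 ≈ 17.857.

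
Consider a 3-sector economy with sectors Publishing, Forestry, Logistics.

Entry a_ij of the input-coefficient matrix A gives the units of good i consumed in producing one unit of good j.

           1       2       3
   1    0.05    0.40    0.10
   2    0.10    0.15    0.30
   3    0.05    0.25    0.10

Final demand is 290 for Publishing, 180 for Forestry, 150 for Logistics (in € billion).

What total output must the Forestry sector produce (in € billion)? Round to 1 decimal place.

x_2 = 375.3

I − A =
  [   0.95    -0.40    -0.10]
  [  -0.10     0.85    -0.30]
  [  -0.05    -0.25     0.90]
Cofactors of I−A, C_ij = (−1)^(i+j)·(minor ij) (rows/columns in the sector order above):
  C_11 = (0.85)(0.90) − (-0.30)(-0.25) = 0.6900
  C_12 = −[(-0.10)(0.90) − (-0.30)(-0.05)] = 0.1050
  C_13 = (-0.10)(-0.25) − (0.85)(-0.05) = 0.0675
  C_21 = −[(-0.40)(0.90) − (-0.10)(-0.25)] = 0.3850
  C_22 = (0.95)(0.90) − (-0.10)(-0.05) = 0.8500
  C_23 = −[(0.95)(-0.25) − (-0.40)(-0.05)] = 0.2575
  C_31 = (-0.40)(-0.30) − (-0.10)(0.85) = 0.2050
  C_32 = −[(0.95)(-0.30) − (-0.10)(-0.10)] = 0.2950
  C_33 = (0.95)(0.85) − (-0.40)(-0.10) = 0.7675
det(I−A) = Σ_j (I−A)_1j·C_1j = (0.95)(0.6900) + (-0.40)(0.1050) + (-0.10)(0.0675) = 0.60675
adj(I−A) = Cᵀ =
  [ 0.6900   0.3850   0.2050]
  [ 0.1050   0.8500   0.2950]
  [ 0.0675   0.2575   0.7675]
(I − A)⁻¹ = adj(I−A) / det(I−A) ≈
  [   1.1372     0.6345     0.3379]
  [   0.1731     1.4009     0.4862]
  [   0.1112     0.4244     1.2649]
x = (I − A)⁻¹ d = adj(I−A)·d / det(I−A), with det(I−A) = 0.60675:
  x_1 = (0.6900·290 + 0.3850·180 + 0.2050·150) / 0.60675 = 300.15 / 0.60675 ≈ 494.7
  x_2 = (0.1050·290 + 0.8500·180 + 0.2950·150) / 0.60675 = 227.70 / 0.60675 ≈ 375.3
  x_3 = (0.0675·290 + 0.2575·180 + 0.7675·150) / 0.60675 = 181.05 / 0.60675 ≈ 298.4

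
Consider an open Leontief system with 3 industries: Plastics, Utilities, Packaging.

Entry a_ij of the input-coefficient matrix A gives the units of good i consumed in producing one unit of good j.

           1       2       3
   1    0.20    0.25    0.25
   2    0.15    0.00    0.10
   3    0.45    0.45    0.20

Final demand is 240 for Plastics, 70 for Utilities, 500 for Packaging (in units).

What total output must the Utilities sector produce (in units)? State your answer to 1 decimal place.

x_2 = 312.1

I − A =
  [   0.80    -0.25    -0.25]
  [  -0.15     1.00    -0.10]
  [  -0.45    -0.45     0.80]
Cofactors of I−A, C_ij = (−1)^(i+j)·(minor ij) (rows/columns in the sector order above):
  C_11 = (1.00)(0.80) − (-0.10)(-0.45) = 0.7550
  C_12 = −[(-0.15)(0.80) − (-0.10)(-0.45)] = 0.1650
  C_13 = (-0.15)(-0.45) − (1.00)(-0.45) = 0.5175
  C_21 = −[(-0.25)(0.80) − (-0.25)(-0.45)] = 0.3125
  C_22 = (0.80)(0.80) − (-0.25)(-0.45) = 0.5275
  C_23 = −[(0.80)(-0.45) − (-0.25)(-0.45)] = 0.4725
  C_31 = (-0.25)(-0.10) − (-0.25)(1.00) = 0.2750
  C_32 = −[(0.80)(-0.10) − (-0.25)(-0.15)] = 0.1175
  C_33 = (0.80)(1.00) − (-0.25)(-0.15) = 0.7625
det(I−A) = Σ_j (I−A)_1j·C_1j = (0.80)(0.7550) + (-0.25)(0.1650) + (-0.25)(0.5175) = 0.433375
adj(I−A) = Cᵀ =
  [ 0.7550   0.3125   0.2750]
  [ 0.1650   0.5275   0.1175]
  [ 0.5175   0.4725   0.7625]
(I − A)⁻¹ = adj(I−A) / det(I−A) ≈
  [   1.7421     0.7211     0.6346]
  [   0.3807     1.2172     0.2711]
  [   1.1941     1.0903     1.7594]
x = (I − A)⁻¹ d = adj(I−A)·d / det(I−A), with det(I−A) = 0.433375:
  x_1 = (0.7550·240 + 0.3125·70 + 0.2750·500) / 0.433375 = 340.575 / 0.433375 ≈ 785.9
  x_2 = (0.1650·240 + 0.5275·70 + 0.1175·500) / 0.433375 = 135.275 / 0.433375 ≈ 312.1
  x_3 = (0.5175·240 + 0.4725·70 + 0.7625·500) / 0.433375 = 538.525 / 0.433375 ≈ 1242.6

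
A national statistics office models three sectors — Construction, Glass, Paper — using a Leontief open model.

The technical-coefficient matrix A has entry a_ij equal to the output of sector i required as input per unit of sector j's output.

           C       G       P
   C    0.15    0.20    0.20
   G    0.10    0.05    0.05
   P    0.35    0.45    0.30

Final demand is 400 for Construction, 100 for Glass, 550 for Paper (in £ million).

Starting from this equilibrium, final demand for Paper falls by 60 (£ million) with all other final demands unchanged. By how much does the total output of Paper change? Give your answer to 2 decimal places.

I − A =
  [   0.85    -0.20    -0.20]
  [  -0.10     0.95    -0.05]
  [  -0.35    -0.45     0.70]
Cofactors of I−A, C_ij = (−1)^(i+j)·(minor ij) (rows/columns in the sector order above):
  C_11 = (0.95)(0.70) − (-0.05)(-0.45) = 0.6425
  C_12 = −[(-0.10)(0.70) − (-0.05)(-0.35)] = 0.0875
  C_13 = (-0.10)(-0.45) − (0.95)(-0.35) = 0.3775
  C_21 = −[(-0.20)(0.70) − (-0.20)(-0.45)] = 0.2300
  C_22 = (0.85)(0.70) − (-0.20)(-0.35) = 0.5250
  C_23 = −[(0.85)(-0.45) − (-0.20)(-0.35)] = 0.4525
  C_31 = (-0.20)(-0.05) − (-0.20)(0.95) = 0.2000
  C_32 = −[(0.85)(-0.05) − (-0.20)(-0.10)] = 0.0625
  C_33 = (0.85)(0.95) − (-0.20)(-0.10) = 0.7875
det(I−A) = Σ_j (I−A)_1j·C_1j = (0.85)(0.6425) + (-0.20)(0.0875) + (-0.20)(0.3775) = 0.453125
adj(I−A) = Cᵀ =
  [ 0.6425   0.2300   0.2000]
  [ 0.0875   0.5250   0.0625]
  [ 0.3775   0.4525   0.7875]
(I − A)⁻¹ = adj(I−A) / det(I−A) ≈
  [   1.4179     0.5076     0.4414]
  [   0.1931     1.1586     0.1379]
  [   0.8331     0.9986     1.7379]
Δx = (I − A)⁻¹ Δd with Δd having -60 in the Paper component and 0 elsewhere.
So Δx_P = L_PP · (-60), where L_PP = adj(I−A)_PP / det(I−A) = 0.7875 / 0.453125.
Δx_P = 0.7875 × (-60) / 0.453125 = -47.25 / 0.453125 ≈ -104.28.

Δx_P = -104.28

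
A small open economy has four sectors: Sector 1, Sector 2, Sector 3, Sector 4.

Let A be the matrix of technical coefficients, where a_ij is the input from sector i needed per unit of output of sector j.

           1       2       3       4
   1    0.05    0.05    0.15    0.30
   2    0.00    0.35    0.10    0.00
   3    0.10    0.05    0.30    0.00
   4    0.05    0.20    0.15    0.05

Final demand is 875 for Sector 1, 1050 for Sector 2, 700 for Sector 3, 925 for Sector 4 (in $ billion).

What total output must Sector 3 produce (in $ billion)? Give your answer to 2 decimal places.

I − A =
  [   0.95    -0.05    -0.15    -0.30]
  [   0.00     0.65    -0.10     0.00]
  [  -0.10    -0.05     0.70     0.00]
  [  -0.05    -0.20    -0.15     0.95]
Compute the cofactors C_ij = (−1)^(i+j)·(3×3 minor ij) of I−A; the adjugate is their transpose:
adj(I−A) = Cᵀ =
  [ 0.427500   0.084625   0.132625   0.135000]
  [ 0.009500   0.602500   0.088750   0.003000]
  [ 0.061750   0.055125   0.576875   0.019500]
  [ 0.034250   0.140000   0.116750   0.417250]
det(I−A) = Σ_j (I−A)_1j·C_1j = (0.95)(0.427500) + (-0.05)(0.009500) + (-0.15)(0.061750) + (-0.30)(0.034250) = 0.3861125
(I − A)⁻¹ = adj(I−A) / det(I−A) ≈
  [   1.1072     0.2192     0.3435     0.3496]
  [   0.0246     1.5604     0.2299     0.0078]
  [   0.1599     0.1428     1.4941     0.0505]
  [   0.0887     0.3626     0.3024     1.0806]
x = (I − A)⁻¹ d = adj(I−A)·d / det(I−A), with det(I−A) = 0.3861125:
  x_1 = (0.427500·875 + 0.084625·1050 + 0.132625·700 + 0.135000·925) / 0.3861125 = 680.63125 / 0.3861125 ≈ 1762.78
  x_2 = (0.009500·875 + 0.602500·1050 + 0.088750·700 + 0.003000·925) / 0.3861125 = 705.8375 / 0.3861125 ≈ 1828.06
  x_3 = (0.061750·875 + 0.055125·1050 + 0.576875·700 + 0.019500·925) / 0.3861125 = 533.7625 / 0.3861125 ≈ 1382.40
  x_4 = (0.034250·875 + 0.140000·1050 + 0.116750·700 + 0.417250·925) / 0.3861125 = 644.65 / 0.3861125 ≈ 1669.59

x_3 = 1382.40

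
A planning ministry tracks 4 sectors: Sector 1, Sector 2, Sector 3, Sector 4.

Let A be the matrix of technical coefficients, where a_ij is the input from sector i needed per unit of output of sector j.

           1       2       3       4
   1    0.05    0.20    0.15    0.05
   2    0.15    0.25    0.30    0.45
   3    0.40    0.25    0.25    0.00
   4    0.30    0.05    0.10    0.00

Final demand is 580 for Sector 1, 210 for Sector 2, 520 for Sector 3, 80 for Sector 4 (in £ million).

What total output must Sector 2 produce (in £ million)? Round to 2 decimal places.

x_2 = 1831.58

I − A =
  [   0.95    -0.20    -0.15    -0.05]
  [  -0.15     0.75    -0.30    -0.45]
  [  -0.40    -0.25     0.75     0.00]
  [  -0.30    -0.05    -0.10     1.00]
Compute the cofactors C_ij = (−1)^(i+j)·(3×3 minor ij) of I−A; the adjugate is their transpose:
adj(I−A) = Cᵀ =
  [ 0.459375   0.190625   0.182625   0.108750]
  [ 0.351750   0.639250   0.366750   0.305250]
  [ 0.362250   0.314750   0.622500   0.159750]
  [ 0.191625   0.120625   0.135375   0.366000]
det(I−A) = Σ_j (I−A)_1j·C_1j = (0.95)(0.459375) + (-0.20)(0.351750) + (-0.15)(0.362250) + (-0.05)(0.191625) = 0.3021375
(I − A)⁻¹ = adj(I−A) / det(I−A) ≈
  [   1.5204     0.6309     0.6044     0.3599]
  [   1.1642     2.1158     1.2139     1.0103]
  [   1.1990     1.0417     2.0603     0.5287]
  [   0.6342     0.3992     0.4481     1.2114]
x = (I − A)⁻¹ d = adj(I−A)·d / det(I−A), with det(I−A) = 0.3021375:
  x_1 = (0.459375·580 + 0.190625·210 + 0.182625·520 + 0.108750·80) / 0.3021375 = 410.13375 / 0.3021375 ≈ 1357.44
  x_2 = (0.351750·580 + 0.639250·210 + 0.366750·520 + 0.305250·80) / 0.3021375 = 553.3875 / 0.3021375 ≈ 1831.58
  x_3 = (0.362250·580 + 0.314750·210 + 0.622500·520 + 0.159750·80) / 0.3021375 = 612.6825 / 0.3021375 ≈ 2027.83
  x_4 = (0.191625·580 + 0.120625·210 + 0.135375·520 + 0.366000·80) / 0.3021375 = 236.14875 / 0.3021375 ≈ 781.59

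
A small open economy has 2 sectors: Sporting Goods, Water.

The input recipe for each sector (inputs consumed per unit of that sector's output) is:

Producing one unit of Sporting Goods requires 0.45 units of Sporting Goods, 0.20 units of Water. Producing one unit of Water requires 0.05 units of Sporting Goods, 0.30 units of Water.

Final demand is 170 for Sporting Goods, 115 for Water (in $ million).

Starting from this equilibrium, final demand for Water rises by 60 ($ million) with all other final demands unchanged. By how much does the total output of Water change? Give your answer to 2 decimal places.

Δx_2 = 88.00

I − A =
  [   0.55    -0.05]
  [  -0.20     0.70]
det(I−A) = (0.55)(0.70) − (-0.05)(-0.20) = 0.3750
adj(I−A) = [[0.70, 0.05], [0.20, 0.55]]
(I − A)⁻¹ = adj(I−A) / det(I−A) ≈
  [   1.8667     0.1333]
  [   0.5333     1.4667]
Δx = (I − A)⁻¹ Δd with Δd having +60 in the Water component and 0 elsewhere.
So Δx_2 = L_22 · (+60), where L_22 = adj(I−A)_22 / det(I−A) = 0.55 / 0.3750.
Δx_2 = 0.55 × (+60) / 0.3750 = 33.00 / 0.3750 = 88.00.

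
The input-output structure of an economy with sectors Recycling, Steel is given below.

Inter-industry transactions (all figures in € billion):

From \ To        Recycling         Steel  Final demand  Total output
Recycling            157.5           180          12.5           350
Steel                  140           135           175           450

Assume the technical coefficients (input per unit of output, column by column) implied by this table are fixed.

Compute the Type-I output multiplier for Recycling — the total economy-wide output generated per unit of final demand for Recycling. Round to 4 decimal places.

Technical coefficients a_ij = z_ij / X_j:
  a_RR = 157.5/350 = 0.45, a_SR = 140/350 = 0.40
  a_RS = 180/450 = 0.40, a_SS = 135/450 = 0.30
I − A =
  [   0.55    -0.40]
  [  -0.40     0.70]
det(I−A) = (0.55)(0.70) − (-0.40)(-0.40) = 0.2250
adj(I−A) = [[0.70, 0.40], [0.40, 0.55]]
(I − A)⁻¹ = adj(I−A) / det(I−A) ≈
  [   3.11111     1.77778]
  [   1.77778     2.44444]
The output multiplier for sector j is the column-j sum of the Leontief inverse (I − A)⁻¹ = adj(I−A) / det(I−A).
Column R of adj(I−A): (0.70, 0.40); det(I−A) = 0.2250.
m_R = (0.70 + 0.40) / 0.2250 = 1.10 / 0.2250 ≈ 4.8889.

m_R = 4.8889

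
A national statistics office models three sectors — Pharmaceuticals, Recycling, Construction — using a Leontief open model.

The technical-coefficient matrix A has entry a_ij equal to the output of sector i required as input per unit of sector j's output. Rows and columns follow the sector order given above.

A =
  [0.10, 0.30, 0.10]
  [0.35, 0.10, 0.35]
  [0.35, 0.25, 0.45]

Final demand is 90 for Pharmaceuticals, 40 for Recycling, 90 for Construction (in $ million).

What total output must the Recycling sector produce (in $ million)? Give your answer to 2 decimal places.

x_R = 337.28

I − A =
  [   0.90    -0.30    -0.10]
  [  -0.35     0.90    -0.35]
  [  -0.35    -0.25     0.55]
Cofactors of I−A, C_ij = (−1)^(i+j)·(minor ij) (rows/columns in the sector order above):
  C_11 = (0.90)(0.55) − (-0.35)(-0.25) = 0.4075
  C_12 = −[(-0.35)(0.55) − (-0.35)(-0.35)] = 0.3150
  C_13 = (-0.35)(-0.25) − (0.90)(-0.35) = 0.4025
  C_21 = −[(-0.30)(0.55) − (-0.10)(-0.25)] = 0.1900
  C_22 = (0.90)(0.55) − (-0.10)(-0.35) = 0.4600
  C_23 = −[(0.90)(-0.25) − (-0.30)(-0.35)] = 0.3300
  C_31 = (-0.30)(-0.35) − (-0.10)(0.90) = 0.1950
  C_32 = −[(0.90)(-0.35) − (-0.10)(-0.35)] = 0.3500
  C_33 = (0.90)(0.90) − (-0.30)(-0.35) = 0.7050
det(I−A) = Σ_j (I−A)_1j·C_1j = (0.90)(0.4075) + (-0.30)(0.3150) + (-0.10)(0.4025) = 0.2320
adj(I−A) = Cᵀ =
  [ 0.4075   0.1900   0.1950]
  [ 0.3150   0.4600   0.3500]
  [ 0.4025   0.3300   0.7050]
(I − A)⁻¹ = adj(I−A) / det(I−A) ≈
  [   1.7565     0.8190     0.8405]
  [   1.3578     1.9828     1.5086]
  [   1.7349     1.4224     3.0388]
x = (I − A)⁻¹ d = adj(I−A)·d / det(I−A), with det(I−A) = 0.2320:
  x_P = (0.4075·90 + 0.1900·40 + 0.1950·90) / 0.2320 = 61.825 / 0.2320 ≈ 266.49
  x_R = (0.3150·90 + 0.4600·40 + 0.3500·90) / 0.2320 = 78.25 / 0.2320 ≈ 337.28
  x_C = (0.4025·90 + 0.3300·40 + 0.7050·90) / 0.2320 = 112.875 / 0.2320 ≈ 486.53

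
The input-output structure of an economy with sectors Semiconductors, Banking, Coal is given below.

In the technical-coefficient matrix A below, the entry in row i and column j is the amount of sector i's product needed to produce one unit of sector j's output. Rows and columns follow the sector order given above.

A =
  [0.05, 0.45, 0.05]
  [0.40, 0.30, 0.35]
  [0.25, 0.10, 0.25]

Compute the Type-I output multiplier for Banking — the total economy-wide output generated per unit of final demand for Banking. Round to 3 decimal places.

I − A =
  [   0.95    -0.45    -0.05]
  [  -0.40     0.70    -0.35]
  [  -0.25    -0.10     0.75]
Cofactors of I−A, C_ij = (−1)^(i+j)·(minor ij) (rows/columns in the sector order above):
  C_11 = (0.70)(0.75) − (-0.35)(-0.10) = 0.4900
  C_12 = −[(-0.40)(0.75) − (-0.35)(-0.25)] = 0.3875
  C_13 = (-0.40)(-0.10) − (0.70)(-0.25) = 0.2150
  C_21 = −[(-0.45)(0.75) − (-0.05)(-0.10)] = 0.3425
  C_22 = (0.95)(0.75) − (-0.05)(-0.25) = 0.7000
  C_23 = −[(0.95)(-0.10) − (-0.45)(-0.25)] = 0.2075
  C_31 = (-0.45)(-0.35) − (-0.05)(0.70) = 0.1925
  C_32 = −[(0.95)(-0.35) − (-0.05)(-0.40)] = 0.3525
  C_33 = (0.95)(0.70) − (-0.45)(-0.40) = 0.4850
det(I−A) = Σ_j (I−A)_1j·C_1j = (0.95)(0.4900) + (-0.45)(0.3875) + (-0.05)(0.2150) = 0.280375
adj(I−A) = Cᵀ =
  [ 0.4900   0.3425   0.1925]
  [ 0.3875   0.7000   0.3525]
  [ 0.2150   0.2075   0.4850]
(I − A)⁻¹ = adj(I−A) / det(I−A) ≈
  [   1.7477     1.2216     0.6866]
  [   1.3821     2.4967     1.2572]
  [   0.7668     0.7401     1.7298]
The output multiplier for sector j is the column-j sum of the Leontief inverse (I − A)⁻¹ = adj(I−A) / det(I−A).
Column B of adj(I−A): (0.3425, 0.7000, 0.2075); det(I−A) = 0.280375.
m_B = (0.3425 + 0.7000 + 0.2075) / 0.280375 = 1.25 / 0.280375 ≈ 4.458.

m_B = 4.458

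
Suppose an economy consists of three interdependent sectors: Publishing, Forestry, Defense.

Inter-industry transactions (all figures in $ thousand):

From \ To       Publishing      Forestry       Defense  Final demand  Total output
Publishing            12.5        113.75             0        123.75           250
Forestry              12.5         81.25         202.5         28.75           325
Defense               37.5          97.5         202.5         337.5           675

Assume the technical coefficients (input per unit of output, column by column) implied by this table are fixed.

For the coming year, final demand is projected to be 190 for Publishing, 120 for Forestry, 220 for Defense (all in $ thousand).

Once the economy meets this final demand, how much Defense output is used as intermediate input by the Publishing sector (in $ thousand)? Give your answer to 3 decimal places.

Technical coefficients a_ij = z_ij / X_j:
  a_11 = 12.5/250 = 0.05, a_21 = 12.5/250 = 0.05, a_31 = 37.5/250 = 0.15
  a_12 = 113.75/325 = 0.35, a_22 = 81.25/325 = 0.25, a_32 = 97.5/325 = 0.30
  a_13 = 0/675 = 0.00, a_23 = 202.5/675 = 0.30, a_33 = 202.5/675 = 0.30
I − A =
  [   0.95    -0.35     0.00]
  [  -0.05     0.75    -0.30]
  [  -0.15    -0.30     0.70]
Cofactors of I−A, C_ij = (−1)^(i+j)·(minor ij) (rows/columns in the sector order above):
  C_11 = (0.75)(0.70) − (-0.30)(-0.30) = 0.4350
  C_12 = −[(-0.05)(0.70) − (-0.30)(-0.15)] = 0.0800
  C_13 = (-0.05)(-0.30) − (0.75)(-0.15) = 0.1275
  C_21 = −[(-0.35)(0.70) − (0.00)(-0.30)] = 0.2450
  C_22 = (0.95)(0.70) − (0.00)(-0.15) = 0.6650
  C_23 = −[(0.95)(-0.30) − (-0.35)(-0.15)] = 0.3375
  C_31 = (-0.35)(-0.30) − (0.00)(0.75) = 0.1050
  C_32 = −[(0.95)(-0.30) − (0.00)(-0.05)] = 0.2850
  C_33 = (0.95)(0.75) − (-0.35)(-0.05) = 0.6950
det(I−A) = Σ_j (I−A)_1j·C_1j = (0.95)(0.4350) + (-0.35)(0.0800) + (0.00)(0.1275) = 0.38525
adj(I−A) = Cᵀ =
  [ 0.4350   0.2450   0.1050]
  [ 0.0800   0.6650   0.2850]
  [ 0.1275   0.3375   0.6950]
(I − A)⁻¹ = adj(I−A) / det(I−A) ≈
  [   1.1291     0.6360     0.2726]
  [   0.2077     1.7262     0.7398]
  [   0.3310     0.8761     1.8040]
First solve x = (I − A)⁻¹ d = adj(I−A)·d / det(I−A); in particular x_1 = (0.4350·190 + 0.2450·120 + 0.1050·220) / 0.38525 = 135.15 / 0.38525 ≈ 350.81116.
Intermediate flow from 3 to 1: z_31 = a_31 · x_1 = 0.15 × 135.15 / 0.38525 = 20.2725 / 0.38525 ≈ 52.622.

z_31 = 52.622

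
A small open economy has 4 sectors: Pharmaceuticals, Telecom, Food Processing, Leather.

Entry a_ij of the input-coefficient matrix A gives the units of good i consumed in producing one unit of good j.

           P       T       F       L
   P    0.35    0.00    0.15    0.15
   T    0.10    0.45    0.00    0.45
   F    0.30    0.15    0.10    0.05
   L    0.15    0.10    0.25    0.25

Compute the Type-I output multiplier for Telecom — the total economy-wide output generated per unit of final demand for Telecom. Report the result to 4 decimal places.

I − A =
  [   0.65     0.00    -0.15    -0.15]
  [  -0.10     0.55     0.00    -0.45]
  [  -0.30    -0.15     0.90    -0.05]
  [  -0.15    -0.10    -0.25     0.75]
Compute the cofactors C_ij = (−1)^(i+j)·(3×3 minor ij) of I−A; the adjugate is their transpose:
adj(I−A) = Cᵀ =
  [ 0.30700   0.03675   0.07575   0.08850]
  [ 0.16075   0.36425   0.09825   0.25725]
  [ 0.13625   0.07750   0.22500   0.08875]
  [ 0.12825   0.08175   0.10325   0.29475]
det(I−A) = Σ_j (I−A)_1j·C_1j = (0.65)(0.30700) + (0.00)(0.16075) + (-0.15)(0.13625) + (-0.15)(0.12825) = 0.159875
(I − A)⁻¹ = adj(I−A) / det(I−A) ≈
  [   1.92025     0.22987     0.47381     0.55356]
  [   1.00547     2.27834     0.61454     1.60907]
  [   0.85223     0.48475     1.40735     0.55512]
  [   0.80219     0.51134     0.64582     1.84363]
The output multiplier for sector j is the column-j sum of the Leontief inverse (I − A)⁻¹ = adj(I−A) / det(I−A).
Column T of adj(I−A): (0.03675, 0.36425, 0.07750, 0.08175); det(I−A) = 0.159875.
m_T = (0.03675 + 0.36425 + 0.07750 + 0.08175) / 0.159875 = 0.56025 / 0.159875 ≈ 3.5043.

m_T = 3.5043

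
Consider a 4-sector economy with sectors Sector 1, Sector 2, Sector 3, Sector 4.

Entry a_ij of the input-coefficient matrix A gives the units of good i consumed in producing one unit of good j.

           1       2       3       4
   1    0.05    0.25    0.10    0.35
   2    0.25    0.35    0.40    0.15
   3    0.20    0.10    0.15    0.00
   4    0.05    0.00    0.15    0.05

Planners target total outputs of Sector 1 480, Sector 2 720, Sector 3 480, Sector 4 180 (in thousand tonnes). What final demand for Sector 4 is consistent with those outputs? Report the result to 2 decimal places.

I − A =
  [   0.95    -0.25    -0.10    -0.35]
  [  -0.25     0.65    -0.40    -0.15]
  [  -0.20    -0.10     0.85     0.00]
  [  -0.05     0.00    -0.15     0.95]
d = (I − A) x:
  d_1 = (+0.95)·480 + (-0.25)·720 + (-0.10)·480 + (-0.35)·180 = 165.00
  d_2 = (-0.25)·480 + (+0.65)·720 + (-0.40)·480 + (-0.15)·180 = 129.00
  d_3 = (-0.20)·480 + (-0.10)·720 + (+0.85)·480 + (+0.00)·180 = 240.00
  d_4 = (-0.05)·480 + (+0.00)·720 + (-0.15)·480 + (+0.95)·180 = 75.00

d_4 = 75.00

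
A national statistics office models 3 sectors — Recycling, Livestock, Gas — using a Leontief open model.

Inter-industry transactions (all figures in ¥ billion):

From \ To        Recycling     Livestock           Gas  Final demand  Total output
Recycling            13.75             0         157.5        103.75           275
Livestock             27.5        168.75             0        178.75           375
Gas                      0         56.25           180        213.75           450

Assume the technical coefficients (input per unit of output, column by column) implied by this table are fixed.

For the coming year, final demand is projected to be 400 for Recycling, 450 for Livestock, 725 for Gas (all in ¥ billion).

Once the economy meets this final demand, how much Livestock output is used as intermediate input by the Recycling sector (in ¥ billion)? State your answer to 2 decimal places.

z_21 = 95.76

Technical coefficients a_ij = z_ij / X_j:
  a_11 = 13.75/275 = 0.05, a_21 = 27.5/275 = 0.10, a_31 = 0/275 = 0.00
  a_12 = 0/375 = 0.00, a_22 = 168.75/375 = 0.45, a_32 = 56.25/375 = 0.15
  a_13 = 157.5/450 = 0.35, a_23 = 0/450 = 0.00, a_33 = 180/450 = 0.40
I − A =
  [   0.95     0.00    -0.35]
  [  -0.10     0.55     0.00]
  [   0.00    -0.15     0.60]
Cofactors of I−A, C_ij = (−1)^(i+j)·(minor ij) (rows/columns in the sector order above):
  C_11 = (0.55)(0.60) − (0.00)(-0.15) = 0.3300
  C_12 = −[(-0.10)(0.60) − (0.00)(0.00)] = 0.0600
  C_13 = (-0.10)(-0.15) − (0.55)(0.00) = 0.0150
  C_21 = −[(0.00)(0.60) − (-0.35)(-0.15)] = 0.0525
  C_22 = (0.95)(0.60) − (-0.35)(0.00) = 0.5700
  C_23 = −[(0.95)(-0.15) − (0.00)(0.00)] = 0.1425
  C_31 = (0.00)(0.00) − (-0.35)(0.55) = 0.1925
  C_32 = −[(0.95)(0.00) − (-0.35)(-0.10)] = 0.0350
  C_33 = (0.95)(0.55) − (0.00)(-0.10) = 0.5225
det(I−A) = Σ_j (I−A)_1j·C_1j = (0.95)(0.3300) + (0.00)(0.0600) + (-0.35)(0.0150) = 0.30825
adj(I−A) = Cᵀ =
  [ 0.3300   0.0525   0.1925]
  [ 0.0600   0.5700   0.0350]
  [ 0.0150   0.1425   0.5225]
(I − A)⁻¹ = adj(I−A) / det(I−A) ≈
  [   1.0706     0.1703     0.6245]
  [   0.1946     1.8491     0.1135]
  [   0.0487     0.4623     1.6951]
First solve x = (I − A)⁻¹ d = adj(I−A)·d / det(I−A); in particular x_1 = (0.3300·400 + 0.0525·450 + 0.1925·725) / 0.30825 = 295.1875 / 0.30825 ≈ 957.6237.
Intermediate flow from 2 to 1: z_21 = a_21 · x_1 = 0.10 × 295.1875 / 0.30825 = 29.51875 / 0.30825 ≈ 95.76.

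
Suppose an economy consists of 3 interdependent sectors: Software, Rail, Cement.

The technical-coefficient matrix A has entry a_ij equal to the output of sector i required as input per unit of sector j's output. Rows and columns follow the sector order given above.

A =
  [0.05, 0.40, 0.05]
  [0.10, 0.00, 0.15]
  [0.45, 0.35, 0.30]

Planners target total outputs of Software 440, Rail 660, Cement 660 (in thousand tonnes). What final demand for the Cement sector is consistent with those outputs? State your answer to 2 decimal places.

I − A =
  [   0.95    -0.40    -0.05]
  [  -0.10     1.00    -0.15]
  [  -0.45    -0.35     0.70]
d = (I − A) x:
  d_S = (+0.95)·440 + (-0.40)·660 + (-0.05)·660 = 121.00
  d_R = (-0.10)·440 + (+1.00)·660 + (-0.15)·660 = 517.00
  d_C = (-0.45)·440 + (-0.35)·660 + (+0.70)·660 = 33.00

d_C = 33.00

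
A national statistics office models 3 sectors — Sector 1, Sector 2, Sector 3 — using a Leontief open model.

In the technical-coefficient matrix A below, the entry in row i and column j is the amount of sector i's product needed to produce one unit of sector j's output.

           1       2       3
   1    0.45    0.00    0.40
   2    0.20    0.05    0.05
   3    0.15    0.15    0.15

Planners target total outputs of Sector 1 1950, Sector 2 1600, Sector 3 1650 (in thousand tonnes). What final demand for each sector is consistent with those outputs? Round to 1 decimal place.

d_1 = 412.5, d_2 = 1047.5, d_3 = 870.0

I − A =
  [   0.55     0.00    -0.40]
  [  -0.20     0.95    -0.05]
  [  -0.15    -0.15     0.85]
d = (I − A) x:
  d_1 = (+0.55)·1950 + (+0.00)·1600 + (-0.40)·1650 = 412.5
  d_2 = (-0.20)·1950 + (+0.95)·1600 + (-0.05)·1650 = 1047.5
  d_3 = (-0.15)·1950 + (-0.15)·1600 + (+0.85)·1650 = 870.0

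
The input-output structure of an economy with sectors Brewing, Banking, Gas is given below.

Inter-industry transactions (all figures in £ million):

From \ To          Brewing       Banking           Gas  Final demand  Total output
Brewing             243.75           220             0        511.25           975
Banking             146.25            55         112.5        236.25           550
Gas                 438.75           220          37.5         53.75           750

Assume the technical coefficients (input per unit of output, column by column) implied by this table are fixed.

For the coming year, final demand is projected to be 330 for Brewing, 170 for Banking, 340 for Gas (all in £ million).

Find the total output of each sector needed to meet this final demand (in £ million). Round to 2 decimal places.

Technical coefficients a_ij = z_ij / X_j:
  a_11 = 243.75/975 = 0.25, a_21 = 146.25/975 = 0.15, a_31 = 438.75/975 = 0.45
  a_12 = 220/550 = 0.40, a_22 = 55/550 = 0.10, a_32 = 220/550 = 0.40
  a_13 = 0/750 = 0.00, a_23 = 112.5/750 = 0.15, a_33 = 37.5/750 = 0.05
I − A =
  [   0.75    -0.40     0.00]
  [  -0.15     0.90    -0.15]
  [  -0.45    -0.40     0.95]
Cofactors of I−A, C_ij = (−1)^(i+j)·(minor ij) (rows/columns in the sector order above):
  C_11 = (0.90)(0.95) − (-0.15)(-0.40) = 0.7950
  C_12 = −[(-0.15)(0.95) − (-0.15)(-0.45)] = 0.2100
  C_13 = (-0.15)(-0.40) − (0.90)(-0.45) = 0.4650
  C_21 = −[(-0.40)(0.95) − (0.00)(-0.40)] = 0.3800
  C_22 = (0.75)(0.95) − (0.00)(-0.45) = 0.7125
  C_23 = −[(0.75)(-0.40) − (-0.40)(-0.45)] = 0.4800
  C_31 = (-0.40)(-0.15) − (0.00)(0.90) = 0.0600
  C_32 = −[(0.75)(-0.15) − (0.00)(-0.15)] = 0.1125
  C_33 = (0.75)(0.90) − (-0.40)(-0.15) = 0.6150
det(I−A) = Σ_j (I−A)_1j·C_1j = (0.75)(0.7950) + (-0.40)(0.2100) + (0.00)(0.4650) = 0.51225
adj(I−A) = Cᵀ =
  [ 0.7950   0.3800   0.0600]
  [ 0.2100   0.7125   0.1125]
  [ 0.4650   0.4800   0.6150]
(I − A)⁻¹ = adj(I−A) / det(I−A) ≈
  [   1.5520     0.7418     0.1171]
  [   0.4100     1.3909     0.2196]
  [   0.9078     0.9370     1.2006]
x = (I − A)⁻¹ d = adj(I−A)·d / det(I−A), with det(I−A) = 0.51225:
  x_1 = (0.7950·330 + 0.3800·170 + 0.0600·340) / 0.51225 = 347.35 / 0.51225 ≈ 678.09
  x_2 = (0.2100·330 + 0.7125·170 + 0.1125·340) / 0.51225 = 228.675 / 0.51225 ≈ 446.41
  x_3 = (0.4650·330 + 0.4800·170 + 0.6150·340) / 0.51225 = 444.15 / 0.51225 ≈ 867.06

x_1 = 678.09, x_2 = 446.41, x_3 = 867.06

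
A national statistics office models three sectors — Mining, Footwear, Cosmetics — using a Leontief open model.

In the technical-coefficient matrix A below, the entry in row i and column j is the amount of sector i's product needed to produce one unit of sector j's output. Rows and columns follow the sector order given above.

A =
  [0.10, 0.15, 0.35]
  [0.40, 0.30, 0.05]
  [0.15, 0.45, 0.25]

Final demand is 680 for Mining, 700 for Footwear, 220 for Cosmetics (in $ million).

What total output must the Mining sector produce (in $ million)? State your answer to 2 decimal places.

x_1 = 1913.50

I − A =
  [   0.90    -0.15    -0.35]
  [  -0.40     0.70    -0.05]
  [  -0.15    -0.45     0.75]
Cofactors of I−A, C_ij = (−1)^(i+j)·(minor ij) (rows/columns in the sector order above):
  C_11 = (0.70)(0.75) − (-0.05)(-0.45) = 0.5025
  C_12 = −[(-0.40)(0.75) − (-0.05)(-0.15)] = 0.3075
  C_13 = (-0.40)(-0.45) − (0.70)(-0.15) = 0.2850
  C_21 = −[(-0.15)(0.75) − (-0.35)(-0.45)] = 0.2700
  C_22 = (0.90)(0.75) − (-0.35)(-0.15) = 0.6225
  C_23 = −[(0.90)(-0.45) − (-0.15)(-0.15)] = 0.4275
  C_31 = (-0.15)(-0.05) − (-0.35)(0.70) = 0.2525
  C_32 = −[(0.90)(-0.05) − (-0.35)(-0.40)] = 0.1850
  C_33 = (0.90)(0.70) − (-0.15)(-0.40) = 0.5700
det(I−A) = Σ_j (I−A)_1j·C_1j = (0.90)(0.5025) + (-0.15)(0.3075) + (-0.35)(0.2850) = 0.306375
adj(I−A) = Cᵀ =
  [ 0.5025   0.2700   0.2525]
  [ 0.3075   0.6225   0.1850]
  [ 0.2850   0.4275   0.5700]
(I − A)⁻¹ = adj(I−A) / det(I−A) ≈
  [   1.6401     0.8813     0.8242]
  [   1.0037     2.0318     0.6038]
  [   0.9302     1.3953     1.8605]
x = (I − A)⁻¹ d = adj(I−A)·d / det(I−A), with det(I−A) = 0.306375:
  x_1 = (0.5025·680 + 0.2700·700 + 0.2525·220) / 0.306375 = 586.25 / 0.306375 ≈ 1913.50
  x_2 = (0.3075·680 + 0.6225·700 + 0.1850·220) / 0.306375 = 685.55 / 0.306375 ≈ 2237.62
  x_3 = (0.2850·680 + 0.4275·700 + 0.5700·220) / 0.306375 = 618.45 / 0.306375 ≈ 2018.60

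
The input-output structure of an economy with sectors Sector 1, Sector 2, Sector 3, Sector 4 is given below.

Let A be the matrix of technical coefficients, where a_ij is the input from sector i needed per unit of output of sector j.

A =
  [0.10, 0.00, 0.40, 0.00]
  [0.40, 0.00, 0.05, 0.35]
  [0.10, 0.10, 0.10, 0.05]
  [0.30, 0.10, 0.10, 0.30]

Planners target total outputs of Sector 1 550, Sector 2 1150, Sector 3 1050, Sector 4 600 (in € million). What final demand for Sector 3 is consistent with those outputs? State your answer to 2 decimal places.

I − A =
  [   0.90     0.00    -0.40     0.00]
  [  -0.40     1.00    -0.05    -0.35]
  [  -0.10    -0.10     0.90    -0.05]
  [  -0.30    -0.10    -0.10     0.70]
d = (I − A) x:
  d_1 = (+0.90)·550 + (+0.00)·1150 + (-0.40)·1050 + (+0.00)·600 = 75.00
  d_2 = (-0.40)·550 + (+1.00)·1150 + (-0.05)·1050 + (-0.35)·600 = 667.50
  d_3 = (-0.10)·550 + (-0.10)·1150 + (+0.90)·1050 + (-0.05)·600 = 745.00
  d_4 = (-0.30)·550 + (-0.10)·1150 + (-0.10)·1050 + (+0.70)·600 = 35.00

d_3 = 745.00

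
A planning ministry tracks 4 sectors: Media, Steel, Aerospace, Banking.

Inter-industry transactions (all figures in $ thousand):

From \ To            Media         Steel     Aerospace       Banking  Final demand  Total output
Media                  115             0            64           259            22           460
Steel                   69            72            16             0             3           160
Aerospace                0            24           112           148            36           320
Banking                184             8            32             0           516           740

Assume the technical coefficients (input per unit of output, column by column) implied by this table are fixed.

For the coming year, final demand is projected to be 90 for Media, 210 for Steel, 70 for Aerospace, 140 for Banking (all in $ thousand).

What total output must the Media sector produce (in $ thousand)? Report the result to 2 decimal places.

x_1 = 370.88

Technical coefficients a_ij = z_ij / X_j:
  a_11 = 115/460 = 0.25, a_21 = 69/460 = 0.15, a_31 = 0/460 = 0.00, a_41 = 184/460 = 0.40
  a_12 = 0/160 = 0.00, a_22 = 72/160 = 0.45, a_32 = 24/160 = 0.15, a_42 = 8/160 = 0.05
  a_13 = 64/320 = 0.20, a_23 = 16/320 = 0.05, a_33 = 112/320 = 0.35, a_43 = 32/320 = 0.10
  a_14 = 259/740 = 0.35, a_24 = 0/740 = 0.00, a_34 = 148/740 = 0.20, a_44 = 0/740 = 0.00
I − A =
  [   0.75     0.00    -0.20    -0.35]
  [  -0.15     0.55    -0.05     0.00]
  [   0.00    -0.15     0.65    -0.20]
  [  -0.40    -0.05    -0.10     1.00]
Compute the cofactors C_ij = (−1)^(i+j)·(3×3 minor ij) of I−A; the adjugate is their transpose:
adj(I−A) = Cᵀ =
  [ 0.338500   0.048625   0.130125   0.144500]
  [ 0.098500   0.365500   0.065750   0.047625]
  [ 0.068000   0.099000   0.332875   0.090375]
  [ 0.147125   0.047625   0.088625   0.258000]
det(I−A) = Σ_j (I−A)_1j·C_1j = (0.75)(0.338500) + (0.00)(0.098500) + (-0.20)(0.068000) + (-0.35)(0.147125) = 0.18878125
(I − A)⁻¹ = adj(I−A) / det(I−A) ≈
  [   1.7931     0.2576     0.6893     0.7654]
  [   0.5218     1.9361     0.3483     0.2523]
  [   0.3602     0.5244     1.7633     0.4787]
  [   0.7793     0.2523     0.4695     1.3667]
x = (I − A)⁻¹ d = adj(I−A)·d / det(I−A), with det(I−A) = 0.18878125:
  x_1 = (0.338500·90 + 0.048625·210 + 0.130125·70 + 0.144500·140) / 0.18878125 = 70.015 / 0.18878125 ≈ 370.88
  x_2 = (0.098500·90 + 0.365500·210 + 0.065750·70 + 0.047625·140) / 0.18878125 = 96.89 / 0.18878125 ≈ 513.24
  x_3 = (0.068000·90 + 0.099000·210 + 0.332875·70 + 0.090375·140) / 0.18878125 = 62.86375 / 0.18878125 ≈ 333.00
  x_4 = (0.147125·90 + 0.047625·210 + 0.088625·70 + 0.258000·140) / 0.18878125 = 65.56625 / 0.18878125 ≈ 347.31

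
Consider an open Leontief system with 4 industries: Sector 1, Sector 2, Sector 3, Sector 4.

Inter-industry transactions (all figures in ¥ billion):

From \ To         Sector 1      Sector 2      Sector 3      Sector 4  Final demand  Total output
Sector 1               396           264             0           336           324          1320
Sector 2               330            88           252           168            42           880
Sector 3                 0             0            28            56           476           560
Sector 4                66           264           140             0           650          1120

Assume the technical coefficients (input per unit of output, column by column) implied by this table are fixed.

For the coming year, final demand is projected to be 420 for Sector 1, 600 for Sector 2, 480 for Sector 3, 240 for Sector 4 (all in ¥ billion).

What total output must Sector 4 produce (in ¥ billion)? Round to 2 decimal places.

x_4 = 930.69

Technical coefficients a_ij = z_ij / X_j:
  a_11 = 396/1320 = 0.30, a_21 = 330/1320 = 0.25, a_31 = 0/1320 = 0.00, a_41 = 66/1320 = 0.05
  a_12 = 264/880 = 0.30, a_22 = 88/880 = 0.10, a_32 = 0/880 = 0.00, a_42 = 264/880 = 0.30
  a_13 = 0/560 = 0.00, a_23 = 252/560 = 0.45, a_33 = 28/560 = 0.05, a_43 = 140/560 = 0.25
  a_14 = 336/1120 = 0.30, a_24 = 168/1120 = 0.15, a_34 = 56/1120 = 0.05, a_44 = 0/1120 = 0.00
I − A =
  [   0.70    -0.30     0.00    -0.30]
  [  -0.25     0.90    -0.45    -0.15]
  [   0.00     0.00     0.95    -0.05]
  [  -0.05    -0.30    -0.25     1.00]
Compute the cofactors C_ij = (−1)^(i+j)·(3×3 minor ij) of I−A; the adjugate is their transpose:
adj(I−A) = Cᵀ =
  [ 0.794250   0.366750   0.254250   0.306000]
  [ 0.242625   0.642000   0.353250   0.186750]
  [ 0.006000   0.011250   0.485250   0.027750]
  [ 0.114000   0.213750   0.240000   0.527250]
det(I−A) = Σ_j (I−A)_1j·C_1j = (0.70)(0.794250) + (-0.30)(0.242625) + (0.00)(0.006000) + (-0.30)(0.114000) = 0.4489875
(I − A)⁻¹ = adj(I−A) / det(I−A) ≈
  [   1.7690     0.8168     0.5663     0.6815]
  [   0.5404     1.4299     0.7868     0.4159]
  [   0.0134     0.0251     1.0808     0.0618]
  [   0.2539     0.4761     0.5345     1.1743]
x = (I − A)⁻¹ d = adj(I−A)·d / det(I−A), with det(I−A) = 0.4489875:
  x_1 = (0.794250·420 + 0.366750·600 + 0.254250·480 + 0.306000·240) / 0.4489875 = 749.115 / 0.4489875 ≈ 1668.45
  x_2 = (0.242625·420 + 0.642000·600 + 0.353250·480 + 0.186750·240) / 0.4489875 = 701.4825 / 0.4489875 ≈ 1562.37
  x_3 = (0.006000·420 + 0.011250·600 + 0.485250·480 + 0.027750·240) / 0.4489875 = 248.85 / 0.4489875 ≈ 554.25
  x_4 = (0.114000·420 + 0.213750·600 + 0.240000·480 + 0.527250·240) / 0.4489875 = 417.87 / 0.4489875 ≈ 930.69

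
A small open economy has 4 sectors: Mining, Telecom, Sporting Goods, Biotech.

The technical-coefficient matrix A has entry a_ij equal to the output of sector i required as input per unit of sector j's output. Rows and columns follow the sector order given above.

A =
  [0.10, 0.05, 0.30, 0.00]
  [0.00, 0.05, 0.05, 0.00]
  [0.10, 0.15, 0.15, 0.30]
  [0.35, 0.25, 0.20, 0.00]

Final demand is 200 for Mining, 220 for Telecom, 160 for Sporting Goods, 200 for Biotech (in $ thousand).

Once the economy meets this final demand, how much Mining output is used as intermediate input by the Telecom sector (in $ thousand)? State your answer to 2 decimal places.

z_12 = 12.77

I − A =
  [   0.90    -0.05    -0.30     0.00]
  [   0.00     0.95    -0.05     0.00]
  [  -0.10    -0.15     0.85    -0.30]
  [  -0.35    -0.25    -0.20     1.00]
Compute the cofactors C_ij = (−1)^(i+j)·(3×3 minor ij) of I−A; the adjugate is their transpose:
adj(I−A) = Cᵀ =
  [ 0.739250   0.107000   0.287500   0.086250]
  [ 0.010250   0.649500   0.045000   0.013500]
  [ 0.194750   0.212750   0.855000   0.256500]
  [ 0.300250   0.242375   0.282875   0.691250]
det(I−A) = Σ_j (I−A)_1j·C_1j = (0.90)(0.739250) + (-0.05)(0.010250) + (-0.30)(0.194750) + (0.00)(0.300250) = 0.6063875
(I − A)⁻¹ = adj(I−A) / det(I−A) ≈
  [   1.2191     0.1765     0.4741     0.1422]
  [   0.0169     1.0711     0.0742     0.0223]
  [   0.3212     0.3508     1.4100     0.4230]
  [   0.4951     0.3997     0.4665     1.1399]
First solve x = (I − A)⁻¹ d = adj(I−A)·d / det(I−A); in particular x_2 = (0.010250·200 + 0.649500·220 + 0.045000·160 + 0.013500·200) / 0.6063875 = 154.84 / 0.6063875 ≈ 255.3483.
Intermediate flow from 1 to 2: z_12 = a_12 · x_2 = 0.05 × 154.84 / 0.6063875 = 7.742 / 0.6063875 ≈ 12.77.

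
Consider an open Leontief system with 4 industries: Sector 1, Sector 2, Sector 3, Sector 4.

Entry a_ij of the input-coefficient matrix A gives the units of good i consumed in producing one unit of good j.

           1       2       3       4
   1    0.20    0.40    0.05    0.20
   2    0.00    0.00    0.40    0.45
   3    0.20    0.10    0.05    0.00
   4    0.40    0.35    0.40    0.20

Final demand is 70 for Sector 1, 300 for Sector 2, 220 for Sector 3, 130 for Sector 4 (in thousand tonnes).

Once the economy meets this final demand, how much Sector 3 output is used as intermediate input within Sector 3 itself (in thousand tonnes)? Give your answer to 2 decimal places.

I − A =
  [   0.80    -0.40    -0.05    -0.20]
  [   0.00     1.00    -0.40    -0.45]
  [  -0.20    -0.10     0.95     0.00]
  [  -0.40    -0.35    -0.40     0.80]
Compute the cofactors C_ij = (−1)^(i+j)·(3×3 minor ij) of I−A; the adjugate is their transpose:
adj(I−A) = Cᵀ =
  [ 0.560375   0.382500   0.340125   0.355250]
  [ 0.271000   0.508000   0.377000   0.353500]
  [ 0.146500   0.134000   0.362000   0.112000]
  [ 0.472000   0.480500   0.516000   0.686000]
det(I−A) = Σ_j (I−A)_1j·C_1j = (0.80)(0.560375) + (-0.40)(0.271000) + (-0.05)(0.146500) + (-0.20)(0.472000) = 0.238175
(I − A)⁻¹ = adj(I−A) / det(I−A) ≈
  [   2.3528     1.6060     1.4280     1.4916]
  [   1.1378     2.1329     1.5829     1.4842]
  [   0.6151     0.5626     1.5199     0.4702]
  [   1.9817     2.0174     2.1665     2.8802]
First solve x = (I − A)⁻¹ d = adj(I−A)·d / det(I−A); in particular x_3 = (0.146500·70 + 0.134000·300 + 0.362000·220 + 0.112000·130) / 0.238175 = 144.655 / 0.238175 ≈ 607.3475.
Intermediate flow from 3 to 3: z_33 = a_33 · x_3 = 0.05 × 144.655 / 0.238175 = 7.23275 / 0.238175 ≈ 30.37.

z_33 = 30.37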